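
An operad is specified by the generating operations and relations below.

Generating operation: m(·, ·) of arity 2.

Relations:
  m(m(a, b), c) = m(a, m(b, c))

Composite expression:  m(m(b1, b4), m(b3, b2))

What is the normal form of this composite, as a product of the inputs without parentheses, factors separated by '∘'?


b1 ∘ b4 ∘ b3 ∘ b2

Key point: m is associative — brackets drop, the b-order remains.
m(b1, b4) collapses to b1 ∘ b4
m(b3, b2) collapses to b3 ∘ b2
m(m(b1, b4), m(b3, b2)) collapses to b1 ∘ b4 ∘ b3 ∘ b2


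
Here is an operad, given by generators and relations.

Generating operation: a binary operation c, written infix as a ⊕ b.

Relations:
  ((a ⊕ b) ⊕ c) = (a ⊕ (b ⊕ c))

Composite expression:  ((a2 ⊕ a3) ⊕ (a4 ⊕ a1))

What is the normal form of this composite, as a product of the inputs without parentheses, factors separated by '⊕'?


Key point: c is associative — brackets drop, the a-order remains.
(a2 ⊕ a3) collapses to a2 ⊕ a3
(a4 ⊕ a1) collapses to a4 ⊕ a1
((a2 ⊕ a3) ⊕ (a4 ⊕ a1)) collapses to a2 ⊕ a3 ⊕ a4 ⊕ a1

a2 ⊕ a3 ⊕ a4 ⊕ a1


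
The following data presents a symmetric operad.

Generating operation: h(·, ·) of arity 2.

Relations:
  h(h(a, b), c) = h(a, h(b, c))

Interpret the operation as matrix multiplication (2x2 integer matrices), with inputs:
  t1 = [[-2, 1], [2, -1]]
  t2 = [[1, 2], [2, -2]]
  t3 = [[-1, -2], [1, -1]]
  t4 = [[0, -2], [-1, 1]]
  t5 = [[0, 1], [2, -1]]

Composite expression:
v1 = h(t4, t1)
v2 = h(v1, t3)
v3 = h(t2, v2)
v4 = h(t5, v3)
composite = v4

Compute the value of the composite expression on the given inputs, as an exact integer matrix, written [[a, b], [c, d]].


[[24, 24], [-36, -36]]

h(t4, t1) = [[-4, 2], [4, -2]]
h(h(t4, t1), t3) = [[6, 6], [-6, -6]]
h(t2, h(h(t4, t1), t3)) = [[-6, -6], [24, 24]]
h(t5, h(t2, h(h(t4, t1), t3))) = [[24, 24], [-36, -36]]


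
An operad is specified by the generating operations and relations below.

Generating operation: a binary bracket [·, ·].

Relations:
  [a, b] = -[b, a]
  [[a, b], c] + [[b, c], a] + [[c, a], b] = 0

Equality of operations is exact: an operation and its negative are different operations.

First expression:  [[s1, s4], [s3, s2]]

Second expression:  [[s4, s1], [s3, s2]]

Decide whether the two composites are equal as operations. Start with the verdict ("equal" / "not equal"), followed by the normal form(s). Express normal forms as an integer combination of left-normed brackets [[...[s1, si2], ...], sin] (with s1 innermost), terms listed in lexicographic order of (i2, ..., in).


Reducing the first expression gives -[[[s1, s4], s2], s3] + [[[s1, s4], s3], s2]
Reducing the second expression gives [[[s1, s4], s2], s3] - [[[s1, s4], s3], s2]
The normal forms differ: not equal.

not equal — first -[[[s1, s4], s2], s3] + [[[s1, s4], s3], s2], second [[[s1, s4], s2], s3] - [[[s1, s4], s3], s2]


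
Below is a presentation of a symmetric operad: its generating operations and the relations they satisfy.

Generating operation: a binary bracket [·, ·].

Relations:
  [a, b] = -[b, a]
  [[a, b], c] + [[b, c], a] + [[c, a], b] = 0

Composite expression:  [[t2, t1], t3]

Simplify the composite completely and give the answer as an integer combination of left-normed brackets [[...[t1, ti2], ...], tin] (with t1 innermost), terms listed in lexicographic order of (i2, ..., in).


-[[t1, t2], t3]

Skip Jacobi rewriting: expand, keep t1-initial words, read off terms.
Composite bracket: [[t2, t1], t3]
Applying ab - ba throughout gives 4 signed words (2^2 = 4).
Keep just the words that open with t1:
  from t1t2t3, sign -1: term -[[t1, t2], t3]


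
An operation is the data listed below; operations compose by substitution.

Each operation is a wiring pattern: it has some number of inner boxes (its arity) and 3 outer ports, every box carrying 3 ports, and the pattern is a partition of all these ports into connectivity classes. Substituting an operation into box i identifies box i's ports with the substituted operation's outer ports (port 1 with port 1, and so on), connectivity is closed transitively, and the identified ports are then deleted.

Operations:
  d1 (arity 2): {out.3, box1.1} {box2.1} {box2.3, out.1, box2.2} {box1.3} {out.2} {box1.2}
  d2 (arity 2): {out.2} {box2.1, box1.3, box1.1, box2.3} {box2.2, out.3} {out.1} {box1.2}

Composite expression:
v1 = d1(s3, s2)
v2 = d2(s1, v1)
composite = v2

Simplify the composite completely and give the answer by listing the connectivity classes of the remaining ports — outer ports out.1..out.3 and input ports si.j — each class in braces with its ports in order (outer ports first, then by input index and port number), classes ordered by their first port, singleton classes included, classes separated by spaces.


{out.1} {out.2} {out.3} {s1.1, s1.3, s2.2, s2.3, s3.1} {s1.2} {s2.1} {s3.2} {s3.3}

After gluing at d2, chains via deleted ports link the s-ports.
stage d1: inputs (s3, s2), connectivity {out.1, s2.2, s2.3} {out.2} {out.3, s3.1} {s2.1} {s3.2} {s3.3}, out.j its boundary
stage d2: inputs (s1, s3, s2), connectivity {out.1} {out.2} {out.3} {s1.1, s1.3, s2.2, s2.3, s3.1} {s1.2} {s2.1} {s3.2} {s3.3}, out.j its boundary


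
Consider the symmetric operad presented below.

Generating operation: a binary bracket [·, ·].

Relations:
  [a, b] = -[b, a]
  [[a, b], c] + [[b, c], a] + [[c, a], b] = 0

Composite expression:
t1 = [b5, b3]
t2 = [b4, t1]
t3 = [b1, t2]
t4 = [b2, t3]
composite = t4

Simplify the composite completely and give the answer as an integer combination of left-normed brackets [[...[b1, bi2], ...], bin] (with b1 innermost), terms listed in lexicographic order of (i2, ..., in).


-[[[[b1, b3], b5], b4], b2] + [[[[b1, b4], b3], b5], b2] - [[[[b1, b4], b5], b3], b2] + [[[[b1, b5], b3], b4], b2]

Antisymmetry and Jacobi reduce to b1-anchored left-normed brackets.
Composite bracket: [b2, [b1, [b4, [b5, b3]]]]
Each bracket splits as ab - ba, giving 16 signed words (2^4 = 16).
Only words starting with b1 matter:
  b1b3b5b4b2 appears with sign -1, giving the term -[[[[b1, b3], b5], b4], b2]
  b1b4b3b5b2 appears with sign +1, giving the term +[[[[b1, b4], b3], b5], b2]
  b1b4b5b3b2 appears with sign -1, giving the term -[[[[b1, b4], b5], b3], b2]
  b1b5b3b4b2 appears with sign +1, giving the term +[[[[b1, b5], b3], b4], b2]


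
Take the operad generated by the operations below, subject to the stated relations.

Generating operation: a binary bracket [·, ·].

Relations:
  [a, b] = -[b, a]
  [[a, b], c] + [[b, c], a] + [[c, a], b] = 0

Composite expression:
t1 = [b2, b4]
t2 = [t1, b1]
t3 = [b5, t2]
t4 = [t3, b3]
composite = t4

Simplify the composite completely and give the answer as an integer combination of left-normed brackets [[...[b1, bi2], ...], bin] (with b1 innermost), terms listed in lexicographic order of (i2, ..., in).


[[[[b1, b2], b4], b5], b3] - [[[[b1, b4], b2], b5], b3]

Expand each bracket as ab - ba; the b1-initial words give the coefficients.
Composite bracket: [[b5, [[b2, b4], b1]], b3]
Applying ab - ba throughout gives 16 signed words (2^4 = 16).
Coefficients come from the b1-initial words:
  from b1b2b4b5b3, sign +1: term +[[[[b1, b2], b4], b5], b3]
  from b1b4b2b5b3, sign -1: term -[[[[b1, b4], b2], b5], b3]


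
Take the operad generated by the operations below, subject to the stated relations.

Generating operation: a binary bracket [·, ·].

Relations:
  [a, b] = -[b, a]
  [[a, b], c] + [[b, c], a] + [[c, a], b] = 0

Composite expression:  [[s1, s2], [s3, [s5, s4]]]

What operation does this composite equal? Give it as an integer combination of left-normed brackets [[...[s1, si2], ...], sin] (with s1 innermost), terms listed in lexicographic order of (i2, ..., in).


-[[[[s1, s2], s3], s4], s5] + [[[[s1, s2], s3], s5], s4] + [[[[s1, s2], s4], s5], s3] - [[[[s1, s2], s5], s4], s3]


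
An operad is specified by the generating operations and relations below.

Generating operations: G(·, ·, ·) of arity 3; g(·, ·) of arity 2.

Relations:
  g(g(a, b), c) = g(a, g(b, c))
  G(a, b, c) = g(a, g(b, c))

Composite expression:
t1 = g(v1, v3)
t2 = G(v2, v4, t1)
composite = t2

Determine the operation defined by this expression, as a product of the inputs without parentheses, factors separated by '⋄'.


Every regrouping of G is equal, so read the v-inputs in written order.
g(v1, v3) flattens to v1 ⋄ v3
G(v2, v4, g(v1, v3)) flattens to v2 ⋄ v4 ⋄ v1 ⋄ v3

v2 ⋄ v4 ⋄ v1 ⋄ v3


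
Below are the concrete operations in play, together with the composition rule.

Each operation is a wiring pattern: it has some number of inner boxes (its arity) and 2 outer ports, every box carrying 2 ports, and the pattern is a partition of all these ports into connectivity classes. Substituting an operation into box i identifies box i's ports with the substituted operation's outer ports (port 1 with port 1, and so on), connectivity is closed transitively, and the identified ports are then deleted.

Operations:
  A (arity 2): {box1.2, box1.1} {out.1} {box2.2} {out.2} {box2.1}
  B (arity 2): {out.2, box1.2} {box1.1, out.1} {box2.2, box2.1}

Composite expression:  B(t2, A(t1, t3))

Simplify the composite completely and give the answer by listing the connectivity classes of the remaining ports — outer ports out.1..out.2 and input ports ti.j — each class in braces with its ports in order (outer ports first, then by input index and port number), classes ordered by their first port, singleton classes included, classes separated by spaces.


{out.1, t2.1} {out.2, t2.2} {t1.1, t1.2} {t3.1} {t3.2}

Treat the ports identified at B as solder joints: merge, then drop.
A over (t1, t3) gives {out.1} {out.2} {t1.1, t1.2} {t3.1} {t3.2}, out.j being that stage's outer ports
B over (t2, t1, t3) gives {out.1, t2.1} {out.2, t2.2} {t1.1, t1.2} {t3.1} {t3.2}, out.j being that stage's outer ports


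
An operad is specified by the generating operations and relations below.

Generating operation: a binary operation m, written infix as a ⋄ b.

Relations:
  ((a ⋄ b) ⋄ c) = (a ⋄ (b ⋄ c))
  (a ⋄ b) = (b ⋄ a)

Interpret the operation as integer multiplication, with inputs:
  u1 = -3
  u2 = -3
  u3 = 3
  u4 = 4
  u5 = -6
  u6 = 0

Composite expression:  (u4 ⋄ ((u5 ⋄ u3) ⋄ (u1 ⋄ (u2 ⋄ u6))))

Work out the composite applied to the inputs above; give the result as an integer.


(u5 ⋄ u3) = -18
(u2 ⋄ u6) = 0
(u1 ⋄ (u2 ⋄ u6)) = 0
((u5 ⋄ u3) ⋄ (u1 ⋄ (u2 ⋄ u6))) = 0
(u4 ⋄ ((u5 ⋄ u3) ⋄ (u1 ⋄ (u2 ⋄ u6)))) = 0

0


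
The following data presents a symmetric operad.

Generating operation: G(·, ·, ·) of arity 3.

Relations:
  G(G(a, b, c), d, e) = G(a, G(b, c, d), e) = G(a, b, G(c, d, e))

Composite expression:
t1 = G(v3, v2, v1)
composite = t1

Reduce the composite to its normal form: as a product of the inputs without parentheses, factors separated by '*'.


Every regrouping of G is equal, so read the v-inputs in written order.
G(v3, v2, v1) reduces to v3 * v2 * v1

v3 * v2 * v1


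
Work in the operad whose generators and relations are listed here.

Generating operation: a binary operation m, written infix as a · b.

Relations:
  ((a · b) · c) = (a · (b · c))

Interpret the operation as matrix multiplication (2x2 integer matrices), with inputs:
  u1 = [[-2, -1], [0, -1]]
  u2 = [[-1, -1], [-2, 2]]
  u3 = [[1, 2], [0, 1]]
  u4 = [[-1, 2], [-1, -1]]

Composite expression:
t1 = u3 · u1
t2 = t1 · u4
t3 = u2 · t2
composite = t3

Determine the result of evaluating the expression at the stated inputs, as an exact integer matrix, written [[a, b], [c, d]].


[[-6, 0], [-8, 4]]

(u3 · u1) = [[-2, -3], [0, -1]]
((u3 · u1) · u4) = [[5, -1], [1, 1]]
(u2 · ((u3 · u1) · u4)) = [[-6, 0], [-8, 4]]


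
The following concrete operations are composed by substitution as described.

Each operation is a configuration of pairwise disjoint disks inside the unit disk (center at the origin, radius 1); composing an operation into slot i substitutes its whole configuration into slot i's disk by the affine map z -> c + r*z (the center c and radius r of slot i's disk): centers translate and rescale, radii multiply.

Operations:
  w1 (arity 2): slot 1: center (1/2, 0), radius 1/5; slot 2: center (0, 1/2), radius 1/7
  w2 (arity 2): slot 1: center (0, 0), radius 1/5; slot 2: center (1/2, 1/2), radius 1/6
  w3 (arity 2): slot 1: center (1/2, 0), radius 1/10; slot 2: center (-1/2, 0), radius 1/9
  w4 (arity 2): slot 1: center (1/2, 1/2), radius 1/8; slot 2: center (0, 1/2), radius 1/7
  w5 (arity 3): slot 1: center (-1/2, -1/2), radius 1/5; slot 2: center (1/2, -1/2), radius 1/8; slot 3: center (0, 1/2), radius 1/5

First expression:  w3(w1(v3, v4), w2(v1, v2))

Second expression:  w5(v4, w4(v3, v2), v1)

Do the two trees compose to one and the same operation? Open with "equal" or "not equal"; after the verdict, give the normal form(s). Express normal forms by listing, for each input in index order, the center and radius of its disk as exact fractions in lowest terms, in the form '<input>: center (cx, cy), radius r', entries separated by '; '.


The first composite normalizes to v1: center (-1/2, 0), radius 1/45; v2: center (-4/9, 1/18), radius 1/54; v3: center (11/20, 0), radius 1/50; v4: center (1/2, 1/20), radius 1/70
The second composite normalizes to v1: center (0, 1/2), radius 1/5; v2: center (1/2, -7/16), radius 1/56; v3: center (9/16, -7/16), radius 1/64; v4: center (-1/2, -1/2), radius 1/5
No match — not equal.

not equal; first: v1: center (-1/2, 0), radius 1/45; v2: center (-4/9, 1/18), radius 1/54; v3: center (11/20, 0), radius 1/50; v4: center (1/2, 1/20), radius 1/70; second: v1: center (0, 1/2), radius 1/5; v2: center (1/2, -7/16), radius 1/56; v3: center (9/16, -7/16), radius 1/64; v4: center (-1/2, -1/2), radius 1/5


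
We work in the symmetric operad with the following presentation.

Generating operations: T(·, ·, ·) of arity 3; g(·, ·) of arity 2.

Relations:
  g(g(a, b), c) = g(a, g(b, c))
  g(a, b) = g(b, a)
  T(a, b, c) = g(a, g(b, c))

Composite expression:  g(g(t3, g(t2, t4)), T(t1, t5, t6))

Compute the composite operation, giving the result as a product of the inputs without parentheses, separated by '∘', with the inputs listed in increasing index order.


Reordering under g is free, so list the t-inputs canonically.
g(t2, t4) spells out as t2 ∘ t4
g(t3, g(t2, t4)) spells out as t3 ∘ t2 ∘ t4
T(t1, t5, t6) spells out as t1 ∘ t5 ∘ t6
g(g(t3, g(t2, t4)), T(t1, t5, t6)) spells out as t3 ∘ t2 ∘ t4 ∘ t1 ∘ t5 ∘ t6
rearranged into index order: t1 ∘ t2 ∘ t3 ∘ t4 ∘ t5 ∘ t6

t1 ∘ t2 ∘ t3 ∘ t4 ∘ t5 ∘ t6


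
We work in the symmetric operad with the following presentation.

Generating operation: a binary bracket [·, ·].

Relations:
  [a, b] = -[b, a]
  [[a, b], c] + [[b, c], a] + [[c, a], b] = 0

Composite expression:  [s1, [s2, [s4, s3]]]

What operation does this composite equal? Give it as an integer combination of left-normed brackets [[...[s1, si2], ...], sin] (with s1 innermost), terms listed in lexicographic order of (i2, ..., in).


-[[[s1, s2], s3], s4] + [[[s1, s2], s4], s3] + [[[s1, s3], s4], s2] - [[[s1, s4], s3], s2]


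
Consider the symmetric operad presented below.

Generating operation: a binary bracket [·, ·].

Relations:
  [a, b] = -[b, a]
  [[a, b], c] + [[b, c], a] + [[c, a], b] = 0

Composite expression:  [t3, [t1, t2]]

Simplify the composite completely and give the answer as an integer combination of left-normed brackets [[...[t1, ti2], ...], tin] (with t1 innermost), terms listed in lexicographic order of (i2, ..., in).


-[[t1, t2], t3]


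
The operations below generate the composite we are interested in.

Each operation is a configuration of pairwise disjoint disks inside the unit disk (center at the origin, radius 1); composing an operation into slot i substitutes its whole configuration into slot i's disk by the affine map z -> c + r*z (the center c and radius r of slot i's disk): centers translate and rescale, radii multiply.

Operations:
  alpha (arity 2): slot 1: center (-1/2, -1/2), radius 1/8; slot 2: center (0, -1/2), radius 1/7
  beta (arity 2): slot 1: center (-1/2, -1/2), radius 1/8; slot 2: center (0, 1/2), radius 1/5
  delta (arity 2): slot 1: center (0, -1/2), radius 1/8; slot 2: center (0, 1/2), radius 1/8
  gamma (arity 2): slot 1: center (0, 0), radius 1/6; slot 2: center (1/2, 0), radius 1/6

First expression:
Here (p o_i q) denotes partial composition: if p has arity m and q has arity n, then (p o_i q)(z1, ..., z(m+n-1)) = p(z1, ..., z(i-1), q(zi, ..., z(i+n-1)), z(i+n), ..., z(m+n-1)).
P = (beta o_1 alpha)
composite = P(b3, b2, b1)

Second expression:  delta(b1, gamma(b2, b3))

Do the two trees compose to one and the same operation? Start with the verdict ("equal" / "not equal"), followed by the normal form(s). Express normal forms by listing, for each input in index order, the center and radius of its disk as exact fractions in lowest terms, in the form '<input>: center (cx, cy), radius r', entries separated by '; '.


not equal; the first gives b1: center (0, 1/2), radius 1/5; b2: center (-1/2, -9/16), radius 1/56; b3: center (-9/16, -9/16), radius 1/64 and the second b1: center (0, -1/2), radius 1/8; b2: center (0, 1/2), radius 1/48; b3: center (1/16, 1/2), radius 1/48

Reducing the first expression gives b1: center (0, 1/2), radius 1/5; b2: center (-1/2, -9/16), radius 1/56; b3: center (-9/16, -9/16), radius 1/64
Reducing the second expression gives b1: center (0, -1/2), radius 1/8; b2: center (0, 1/2), radius 1/48; b3: center (1/16, 1/2), radius 1/48
The normal forms differ: not equal.


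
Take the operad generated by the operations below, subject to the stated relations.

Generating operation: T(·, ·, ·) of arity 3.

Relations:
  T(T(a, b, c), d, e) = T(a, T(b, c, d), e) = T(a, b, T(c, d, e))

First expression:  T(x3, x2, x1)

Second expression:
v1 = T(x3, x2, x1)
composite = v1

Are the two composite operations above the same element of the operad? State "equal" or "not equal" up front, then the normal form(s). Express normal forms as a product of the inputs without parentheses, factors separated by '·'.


equal — both sides give x3 · x2 · x1

The first expression, normalized: x3 · x2 · x1
The second expression, normalized: x3 · x2 · x1
Identical normal forms: equal.


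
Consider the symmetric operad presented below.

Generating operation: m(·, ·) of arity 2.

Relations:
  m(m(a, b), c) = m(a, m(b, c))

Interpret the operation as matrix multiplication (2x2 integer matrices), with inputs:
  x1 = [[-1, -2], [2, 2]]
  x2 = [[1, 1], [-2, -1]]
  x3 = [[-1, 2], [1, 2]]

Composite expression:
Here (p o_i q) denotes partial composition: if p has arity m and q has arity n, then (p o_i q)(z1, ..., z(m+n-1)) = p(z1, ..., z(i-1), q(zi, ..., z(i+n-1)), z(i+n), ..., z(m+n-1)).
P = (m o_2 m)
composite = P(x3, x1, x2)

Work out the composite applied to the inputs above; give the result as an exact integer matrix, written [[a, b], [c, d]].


[[-7, -1], [-1, 1]]

m(x1, x2) = [[3, 1], [-2, 0]]
m(x3, m(x1, x2)) = [[-7, -1], [-1, 1]]


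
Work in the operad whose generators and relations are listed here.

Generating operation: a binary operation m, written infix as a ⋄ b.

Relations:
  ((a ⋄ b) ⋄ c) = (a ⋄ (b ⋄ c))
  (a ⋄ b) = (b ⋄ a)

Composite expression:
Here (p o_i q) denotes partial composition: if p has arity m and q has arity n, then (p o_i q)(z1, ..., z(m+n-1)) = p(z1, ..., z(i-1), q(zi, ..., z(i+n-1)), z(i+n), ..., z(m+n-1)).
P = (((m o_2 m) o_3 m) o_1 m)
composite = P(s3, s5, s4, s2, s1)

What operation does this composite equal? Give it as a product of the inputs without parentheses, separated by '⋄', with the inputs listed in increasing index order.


s1 ⋄ s2 ⋄ s3 ⋄ s4 ⋄ s5

With m associative and commutative, the s-input set is all that matters.
(s3 ⋄ s5) unparenthesizes to s3 ⋄ s5
(s2 ⋄ s1) unparenthesizes to s2 ⋄ s1
(s4 ⋄ (s2 ⋄ s1)) unparenthesizes to s4 ⋄ s2 ⋄ s1
((s3 ⋄ s5) ⋄ (s4 ⋄ (s2 ⋄ s1))) unparenthesizes to s3 ⋄ s5 ⋄ s4 ⋄ s2 ⋄ s1
sorting the factors by input index: s1 ⋄ s2 ⋄ s3 ⋄ s4 ⋄ s5


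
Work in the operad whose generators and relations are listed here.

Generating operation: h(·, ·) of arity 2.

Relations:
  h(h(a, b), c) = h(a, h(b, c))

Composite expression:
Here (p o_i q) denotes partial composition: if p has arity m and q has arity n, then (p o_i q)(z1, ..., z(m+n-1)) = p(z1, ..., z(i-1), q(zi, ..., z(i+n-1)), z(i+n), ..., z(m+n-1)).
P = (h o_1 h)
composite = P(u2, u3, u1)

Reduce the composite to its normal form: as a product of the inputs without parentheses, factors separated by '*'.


u2 * u3 * u1


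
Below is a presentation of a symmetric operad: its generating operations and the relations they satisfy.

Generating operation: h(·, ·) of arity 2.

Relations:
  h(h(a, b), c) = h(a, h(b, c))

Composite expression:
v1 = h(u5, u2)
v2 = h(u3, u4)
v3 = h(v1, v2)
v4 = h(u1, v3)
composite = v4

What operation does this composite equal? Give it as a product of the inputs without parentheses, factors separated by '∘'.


u1 ∘ u5 ∘ u2 ∘ u3 ∘ u4


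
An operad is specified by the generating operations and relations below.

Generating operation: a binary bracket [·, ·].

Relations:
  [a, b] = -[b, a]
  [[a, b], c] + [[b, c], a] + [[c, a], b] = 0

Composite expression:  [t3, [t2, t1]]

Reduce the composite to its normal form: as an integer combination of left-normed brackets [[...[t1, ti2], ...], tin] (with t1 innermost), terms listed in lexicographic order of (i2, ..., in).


[[t1, t2], t3]

Expand each bracket as ab - ba; the t1-initial words give the coefficients.
Composite bracket: [t3, [t2, t1]]
Applying ab - ba throughout gives 4 signed words (2^2 = 4).
Keep just the words that open with t1:
  the word t1t2t3 carries sign +1 and contributes +[[t1, t2], t3]


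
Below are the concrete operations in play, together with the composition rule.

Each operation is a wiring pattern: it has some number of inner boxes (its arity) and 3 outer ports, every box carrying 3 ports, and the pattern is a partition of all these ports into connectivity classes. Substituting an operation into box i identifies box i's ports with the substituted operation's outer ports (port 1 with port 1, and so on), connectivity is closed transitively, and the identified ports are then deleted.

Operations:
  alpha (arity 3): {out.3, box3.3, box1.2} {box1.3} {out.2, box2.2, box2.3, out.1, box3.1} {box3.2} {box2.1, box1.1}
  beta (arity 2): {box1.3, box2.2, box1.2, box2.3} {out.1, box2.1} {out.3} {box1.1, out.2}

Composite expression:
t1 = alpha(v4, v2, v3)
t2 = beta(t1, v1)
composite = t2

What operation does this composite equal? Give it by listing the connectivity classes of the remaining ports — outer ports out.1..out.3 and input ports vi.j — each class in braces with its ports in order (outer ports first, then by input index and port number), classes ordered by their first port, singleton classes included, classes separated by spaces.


Reachability decides: close wires over beta-identified ports.
through alpha, on inputs (v4, v2, v3): {out.1, out.2, v2.2, v2.3, v3.1} {out.3, v3.3, v4.2} {v2.1, v4.1} {v3.2} {v4.3} (out.j = stage outer ports)
through beta, on inputs (v4, v2, v3, v1): {out.1, v1.1} {out.2, v1.2, v1.3, v2.2, v2.3, v3.1, v3.3, v4.2} {out.3} {v2.1, v4.1} {v3.2} {v4.3} (out.j = stage outer ports)

{out.1, v1.1} {out.2, v1.2, v1.3, v2.2, v2.3, v3.1, v3.3, v4.2} {out.3} {v2.1, v4.1} {v3.2} {v4.3}


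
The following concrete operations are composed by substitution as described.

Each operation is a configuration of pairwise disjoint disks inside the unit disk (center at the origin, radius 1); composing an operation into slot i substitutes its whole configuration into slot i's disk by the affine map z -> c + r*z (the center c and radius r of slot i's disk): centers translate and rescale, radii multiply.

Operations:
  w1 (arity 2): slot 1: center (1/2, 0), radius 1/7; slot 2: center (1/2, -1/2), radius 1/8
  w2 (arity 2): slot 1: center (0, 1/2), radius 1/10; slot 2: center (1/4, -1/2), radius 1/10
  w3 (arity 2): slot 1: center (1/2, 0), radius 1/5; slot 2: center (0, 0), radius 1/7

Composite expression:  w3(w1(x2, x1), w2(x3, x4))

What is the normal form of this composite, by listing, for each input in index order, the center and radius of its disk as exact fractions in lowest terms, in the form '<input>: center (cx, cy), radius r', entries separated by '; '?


Each x-disk chains the slot maps above it in w3; radii multiply.
input x2: applying the 2 nested substitutions gives center (3/5, 0), radius 1/35
input x1: applying the 2 nested substitutions gives center (3/5, -1/10), radius 1/40
input x3: applying the 2 nested substitutions gives center (0, 1/14), radius 1/70
input x4: applying the 2 nested substitutions gives center (1/28, -1/14), radius 1/70

x1: center (3/5, -1/10), radius 1/40; x2: center (3/5, 0), radius 1/35; x3: center (0, 1/14), radius 1/70; x4: center (1/28, -1/14), radius 1/70


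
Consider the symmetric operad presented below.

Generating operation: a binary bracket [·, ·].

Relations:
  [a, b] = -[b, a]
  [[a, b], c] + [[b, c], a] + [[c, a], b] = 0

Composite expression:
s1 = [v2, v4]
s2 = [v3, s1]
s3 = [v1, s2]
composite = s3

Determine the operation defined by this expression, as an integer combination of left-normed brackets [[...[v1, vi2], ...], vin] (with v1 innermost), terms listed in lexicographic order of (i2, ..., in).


-[[[v1, v2], v4], v3] + [[[v1, v3], v2], v4] - [[[v1, v3], v4], v2] + [[[v1, v4], v2], v3]


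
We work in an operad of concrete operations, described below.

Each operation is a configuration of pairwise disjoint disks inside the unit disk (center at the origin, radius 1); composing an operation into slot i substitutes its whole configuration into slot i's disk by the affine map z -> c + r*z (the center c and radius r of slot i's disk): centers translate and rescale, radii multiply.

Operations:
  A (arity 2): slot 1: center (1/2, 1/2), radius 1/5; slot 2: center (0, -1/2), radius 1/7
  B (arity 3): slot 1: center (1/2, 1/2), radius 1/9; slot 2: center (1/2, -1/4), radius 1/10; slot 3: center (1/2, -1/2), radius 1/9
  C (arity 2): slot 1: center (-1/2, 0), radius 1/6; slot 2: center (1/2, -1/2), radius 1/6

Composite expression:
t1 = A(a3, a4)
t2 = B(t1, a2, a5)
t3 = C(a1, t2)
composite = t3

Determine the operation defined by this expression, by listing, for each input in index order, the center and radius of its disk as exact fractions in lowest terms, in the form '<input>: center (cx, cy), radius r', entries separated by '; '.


a1: center (-1/2, 0), radius 1/6; a2: center (7/12, -13/24), radius 1/60; a3: center (16/27, -11/27), radius 1/270; a4: center (7/12, -23/54), radius 1/378; a5: center (7/12, -7/12), radius 1/54

Each a-disk chains the slot maps above it in C; radii multiply.
a1: after 1 affine step, its disk has center (-1/2, 0), radius 1/6
a3: after 3 affine steps, its disk has center (16/27, -11/27), radius 1/270
a4: after 3 affine steps, its disk has center (7/12, -23/54), radius 1/378
a2: after 2 affine steps, its disk has center (7/12, -13/24), radius 1/60
a5: after 2 affine steps, its disk has center (7/12, -7/12), radius 1/54


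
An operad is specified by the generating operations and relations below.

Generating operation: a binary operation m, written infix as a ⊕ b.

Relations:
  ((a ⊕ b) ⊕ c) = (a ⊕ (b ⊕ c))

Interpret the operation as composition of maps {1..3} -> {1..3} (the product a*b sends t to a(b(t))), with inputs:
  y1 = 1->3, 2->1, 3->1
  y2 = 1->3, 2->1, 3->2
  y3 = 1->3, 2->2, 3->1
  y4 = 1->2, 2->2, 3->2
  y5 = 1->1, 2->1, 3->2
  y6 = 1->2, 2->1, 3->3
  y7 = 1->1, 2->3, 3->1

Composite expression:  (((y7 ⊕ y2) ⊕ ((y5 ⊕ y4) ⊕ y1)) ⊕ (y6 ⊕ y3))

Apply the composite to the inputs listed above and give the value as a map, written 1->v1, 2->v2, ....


1->1, 2->1, 3->1

(y7 ⊕ y2) = 1->1, 2->1, 3->3
(y5 ⊕ y4) = 1->1, 2->1, 3->1
((y5 ⊕ y4) ⊕ y1) = 1->1, 2->1, 3->1
((y7 ⊕ y2) ⊕ ((y5 ⊕ y4) ⊕ y1)) = 1->1, 2->1, 3->1
(y6 ⊕ y3) = 1->3, 2->1, 3->2
(((y7 ⊕ y2) ⊕ ((y5 ⊕ y4) ⊕ y1)) ⊕ (y6 ⊕ y3)) = 1->1, 2->1, 3->1


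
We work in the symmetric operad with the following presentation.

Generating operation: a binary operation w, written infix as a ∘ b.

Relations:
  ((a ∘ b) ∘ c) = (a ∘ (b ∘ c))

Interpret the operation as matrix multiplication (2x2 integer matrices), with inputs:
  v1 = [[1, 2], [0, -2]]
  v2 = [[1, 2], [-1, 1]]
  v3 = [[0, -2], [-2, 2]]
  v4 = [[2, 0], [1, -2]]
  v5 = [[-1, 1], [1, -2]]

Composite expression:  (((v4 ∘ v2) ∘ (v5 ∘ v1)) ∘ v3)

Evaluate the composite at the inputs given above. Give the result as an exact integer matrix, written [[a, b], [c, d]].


(v4 ∘ v2) = [[2, 4], [3, 0]]
(v5 ∘ v1) = [[-1, -4], [1, 6]]
((v4 ∘ v2) ∘ (v5 ∘ v1)) = [[2, 16], [-3, -12]]
(((v4 ∘ v2) ∘ (v5 ∘ v1)) ∘ v3) = [[-32, 28], [24, -18]]

[[-32, 28], [24, -18]]


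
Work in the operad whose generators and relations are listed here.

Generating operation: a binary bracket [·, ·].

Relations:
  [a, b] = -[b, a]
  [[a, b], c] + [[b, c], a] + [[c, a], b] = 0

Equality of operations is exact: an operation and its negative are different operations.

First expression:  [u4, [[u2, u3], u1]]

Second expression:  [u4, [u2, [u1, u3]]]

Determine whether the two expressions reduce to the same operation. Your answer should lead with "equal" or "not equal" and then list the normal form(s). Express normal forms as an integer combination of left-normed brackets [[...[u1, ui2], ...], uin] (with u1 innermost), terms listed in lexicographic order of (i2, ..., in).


not equal; the first gives [[[u1, u2], u3], u4] - [[[u1, u3], u2], u4] and the second [[[u1, u3], u2], u4]

The first composite normalizes to [[[u1, u2], u3], u4] - [[[u1, u3], u2], u4]
The second composite normalizes to [[[u1, u3], u2], u4]
Different reductions; not equal.


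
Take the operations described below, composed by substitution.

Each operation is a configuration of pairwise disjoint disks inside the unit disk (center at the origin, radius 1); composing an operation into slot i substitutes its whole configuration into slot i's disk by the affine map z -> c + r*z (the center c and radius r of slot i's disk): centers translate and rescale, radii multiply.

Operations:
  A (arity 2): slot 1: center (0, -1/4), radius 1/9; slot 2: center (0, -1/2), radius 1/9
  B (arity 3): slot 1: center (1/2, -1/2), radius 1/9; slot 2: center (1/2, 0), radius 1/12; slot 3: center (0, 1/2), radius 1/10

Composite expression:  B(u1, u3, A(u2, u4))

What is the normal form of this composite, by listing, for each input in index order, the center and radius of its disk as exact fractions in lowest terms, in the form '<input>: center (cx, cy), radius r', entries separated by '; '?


Nesting under B composes maps z -> c + r*z down each u-path.
u1 passes through 1 substitution, ending at center (1/2, -1/2), radius 1/9
u3 passes through 1 substitution, ending at center (1/2, 0), radius 1/12
u2 passes through 2 substitutions, ending at center (0, 19/40), radius 1/90
u4 passes through 2 substitutions, ending at center (0, 9/20), radius 1/90

u1: center (1/2, -1/2), radius 1/9; u2: center (0, 19/40), radius 1/90; u3: center (1/2, 0), radius 1/12; u4: center (0, 9/20), radius 1/90


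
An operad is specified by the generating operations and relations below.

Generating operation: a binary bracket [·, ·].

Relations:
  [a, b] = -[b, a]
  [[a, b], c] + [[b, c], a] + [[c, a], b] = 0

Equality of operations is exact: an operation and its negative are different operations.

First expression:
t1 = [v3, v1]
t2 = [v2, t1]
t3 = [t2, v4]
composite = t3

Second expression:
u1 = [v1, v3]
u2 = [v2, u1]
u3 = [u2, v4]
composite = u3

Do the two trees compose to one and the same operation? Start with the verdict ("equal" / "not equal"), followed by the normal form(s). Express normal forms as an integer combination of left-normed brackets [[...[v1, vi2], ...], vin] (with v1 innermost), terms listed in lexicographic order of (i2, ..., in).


Reducing the first expression gives [[[v1, v3], v2], v4]
Reducing the second expression gives -[[[v1, v3], v2], v4]
The forms do not match — not equal.

not equal; the first gives [[[v1, v3], v2], v4] and the second -[[[v1, v3], v2], v4]


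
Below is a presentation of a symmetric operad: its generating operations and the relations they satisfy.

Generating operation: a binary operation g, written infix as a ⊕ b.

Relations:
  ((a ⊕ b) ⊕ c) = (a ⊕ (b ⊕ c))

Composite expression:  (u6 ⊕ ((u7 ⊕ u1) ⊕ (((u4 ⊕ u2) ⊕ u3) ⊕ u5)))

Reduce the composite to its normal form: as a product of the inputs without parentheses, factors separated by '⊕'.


u6 ⊕ u7 ⊕ u1 ⊕ u4 ⊕ u2 ⊕ u3 ⊕ u5

Under associativity of g, the answer is the u's in reading order.
(u7 ⊕ u1) flattens to u7 ⊕ u1
(u4 ⊕ u2) flattens to u4 ⊕ u2
((u4 ⊕ u2) ⊕ u3) flattens to u4 ⊕ u2 ⊕ u3
(((u4 ⊕ u2) ⊕ u3) ⊕ u5) flattens to u4 ⊕ u2 ⊕ u3 ⊕ u5
((u7 ⊕ u1) ⊕ (((u4 ⊕ u2) ⊕ u3) ⊕ u5)) flattens to u7 ⊕ u1 ⊕ u4 ⊕ u2 ⊕ u3 ⊕ u5
(u6 ⊕ ((u7 ⊕ u1) ⊕ (((u4 ⊕ u2) ⊕ u3) ⊕ u5))) flattens to u6 ⊕ u7 ⊕ u1 ⊕ u4 ⊕ u2 ⊕ u3 ⊕ u5


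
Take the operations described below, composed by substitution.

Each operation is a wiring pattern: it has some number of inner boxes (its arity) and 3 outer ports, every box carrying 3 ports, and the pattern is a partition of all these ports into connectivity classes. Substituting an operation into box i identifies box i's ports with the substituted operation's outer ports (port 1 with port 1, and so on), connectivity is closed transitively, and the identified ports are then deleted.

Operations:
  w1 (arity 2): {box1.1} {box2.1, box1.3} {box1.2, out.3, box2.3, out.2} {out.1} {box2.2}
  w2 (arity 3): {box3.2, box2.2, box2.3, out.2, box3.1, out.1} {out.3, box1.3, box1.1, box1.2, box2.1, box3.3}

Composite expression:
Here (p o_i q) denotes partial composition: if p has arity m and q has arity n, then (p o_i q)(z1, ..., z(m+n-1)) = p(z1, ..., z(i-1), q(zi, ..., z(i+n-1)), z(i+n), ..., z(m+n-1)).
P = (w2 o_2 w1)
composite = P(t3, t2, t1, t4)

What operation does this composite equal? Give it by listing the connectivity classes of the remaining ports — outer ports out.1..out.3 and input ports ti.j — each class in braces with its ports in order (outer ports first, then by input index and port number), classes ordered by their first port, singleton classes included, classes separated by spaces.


After gluing at w2, chains via deleted ports link the t-ports.
w1 over (t2, t1) gives {out.1} {out.2, out.3, t1.3, t2.2} {t1.1, t2.3} {t1.2} {t2.1}, out.j being that stage's outer ports
w2 over (t3, t2, t1, t4) gives {out.1, out.2, t1.3, t2.2, t4.1, t4.2} {out.3, t3.1, t3.2, t3.3, t4.3} {t1.1, t2.3} {t1.2} {t2.1}, out.j being that stage's outer ports

{out.1, out.2, t1.3, t2.2, t4.1, t4.2} {out.3, t3.1, t3.2, t3.3, t4.3} {t1.1, t2.3} {t1.2} {t2.1}


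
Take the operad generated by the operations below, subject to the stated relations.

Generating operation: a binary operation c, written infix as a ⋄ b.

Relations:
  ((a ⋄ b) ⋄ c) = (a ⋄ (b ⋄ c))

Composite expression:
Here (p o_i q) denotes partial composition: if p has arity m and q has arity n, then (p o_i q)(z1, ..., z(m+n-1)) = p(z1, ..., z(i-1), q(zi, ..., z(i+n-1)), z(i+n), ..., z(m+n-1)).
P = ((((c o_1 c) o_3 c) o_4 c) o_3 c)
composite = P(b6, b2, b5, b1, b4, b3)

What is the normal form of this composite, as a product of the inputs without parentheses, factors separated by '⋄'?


b6 ⋄ b2 ⋄ b5 ⋄ b1 ⋄ b4 ⋄ b3


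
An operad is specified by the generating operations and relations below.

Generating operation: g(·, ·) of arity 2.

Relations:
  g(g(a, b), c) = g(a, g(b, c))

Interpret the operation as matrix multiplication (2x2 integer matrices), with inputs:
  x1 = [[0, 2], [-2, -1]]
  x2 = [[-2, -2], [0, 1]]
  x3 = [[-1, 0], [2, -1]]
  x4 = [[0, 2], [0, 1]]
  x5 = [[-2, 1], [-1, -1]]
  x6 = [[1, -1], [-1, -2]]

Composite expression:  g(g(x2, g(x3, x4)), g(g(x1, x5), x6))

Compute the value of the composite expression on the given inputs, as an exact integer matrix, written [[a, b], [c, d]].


[[-12, 6], [18, -9]]

g(x3, x4) = [[0, -2], [0, 3]]
g(x2, g(x3, x4)) = [[0, -2], [0, 3]]
g(x1, x5) = [[-2, -2], [5, -1]]
g(g(x1, x5), x6) = [[0, 6], [6, -3]]
g(g(x2, g(x3, x4)), g(g(x1, x5), x6)) = [[-12, 6], [18, -9]]


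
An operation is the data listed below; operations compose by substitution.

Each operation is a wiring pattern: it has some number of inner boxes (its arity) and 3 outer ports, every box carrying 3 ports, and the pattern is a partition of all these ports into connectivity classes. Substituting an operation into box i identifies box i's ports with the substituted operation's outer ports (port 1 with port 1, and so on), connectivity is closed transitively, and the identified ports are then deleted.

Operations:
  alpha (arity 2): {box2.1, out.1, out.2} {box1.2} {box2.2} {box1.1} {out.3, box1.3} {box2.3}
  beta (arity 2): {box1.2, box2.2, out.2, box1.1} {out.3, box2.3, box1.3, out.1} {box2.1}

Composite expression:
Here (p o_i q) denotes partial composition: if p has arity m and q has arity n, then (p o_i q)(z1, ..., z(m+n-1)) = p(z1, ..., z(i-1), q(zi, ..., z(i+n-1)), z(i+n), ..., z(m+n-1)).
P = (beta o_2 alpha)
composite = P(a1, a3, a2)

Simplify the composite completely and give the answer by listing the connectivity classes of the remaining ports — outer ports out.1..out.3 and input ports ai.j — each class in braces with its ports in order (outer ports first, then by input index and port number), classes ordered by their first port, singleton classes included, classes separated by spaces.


{out.1, out.3, a1.3, a3.3} {out.2, a1.1, a1.2, a2.1} {a2.2} {a2.3} {a3.1} {a3.2}

After gluing at beta, chains via deleted ports link the a-ports.
stage alpha: inputs (a3, a2), connectivity {out.1, out.2, a2.1} {out.3, a3.3} {a2.2} {a2.3} {a3.1} {a3.2}, out.j its boundary
stage beta: inputs (a1, a3, a2), connectivity {out.1, out.3, a1.3, a3.3} {out.2, a1.1, a1.2, a2.1} {a2.2} {a2.3} {a3.1} {a3.2}, out.j its boundary


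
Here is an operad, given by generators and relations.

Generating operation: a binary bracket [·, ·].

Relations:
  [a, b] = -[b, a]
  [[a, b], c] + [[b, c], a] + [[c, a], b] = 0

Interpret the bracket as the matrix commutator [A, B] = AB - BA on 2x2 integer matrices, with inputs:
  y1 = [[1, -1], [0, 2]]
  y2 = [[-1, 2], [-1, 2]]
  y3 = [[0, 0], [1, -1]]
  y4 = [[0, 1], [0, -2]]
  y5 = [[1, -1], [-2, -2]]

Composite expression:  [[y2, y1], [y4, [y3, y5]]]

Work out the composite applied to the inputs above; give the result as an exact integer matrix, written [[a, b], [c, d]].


[[-46, -42], [-10, 46]]

[y2, y1] = [[-1, 5], [1, 1]]
[y3, y5] = [[1, -1], [5, -1]]
[y4, [y3, y5]] = [[5, -4], [-10, -5]]
[[y2, y1], [y4, [y3, y5]]] = [[-46, -42], [-10, 46]]


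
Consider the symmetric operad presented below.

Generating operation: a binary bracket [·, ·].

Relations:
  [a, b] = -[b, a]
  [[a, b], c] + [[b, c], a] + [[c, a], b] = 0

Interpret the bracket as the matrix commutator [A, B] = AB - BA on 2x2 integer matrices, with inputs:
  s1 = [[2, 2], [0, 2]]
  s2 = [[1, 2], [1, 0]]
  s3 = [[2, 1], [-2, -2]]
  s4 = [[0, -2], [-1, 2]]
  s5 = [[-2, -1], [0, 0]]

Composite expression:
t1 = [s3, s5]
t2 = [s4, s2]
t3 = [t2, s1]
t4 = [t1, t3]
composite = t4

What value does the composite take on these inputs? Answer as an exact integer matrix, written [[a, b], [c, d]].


[[0, -8], [-16, 0]]

[s3, s5] = [[-2, -2], [4, 2]]
[s4, s2] = [[0, -2], [1, 0]]
[[s4, s2], s1] = [[-2, 0], [0, 2]]
[[s3, s5], [[s4, s2], s1]] = [[0, -8], [-16, 0]]


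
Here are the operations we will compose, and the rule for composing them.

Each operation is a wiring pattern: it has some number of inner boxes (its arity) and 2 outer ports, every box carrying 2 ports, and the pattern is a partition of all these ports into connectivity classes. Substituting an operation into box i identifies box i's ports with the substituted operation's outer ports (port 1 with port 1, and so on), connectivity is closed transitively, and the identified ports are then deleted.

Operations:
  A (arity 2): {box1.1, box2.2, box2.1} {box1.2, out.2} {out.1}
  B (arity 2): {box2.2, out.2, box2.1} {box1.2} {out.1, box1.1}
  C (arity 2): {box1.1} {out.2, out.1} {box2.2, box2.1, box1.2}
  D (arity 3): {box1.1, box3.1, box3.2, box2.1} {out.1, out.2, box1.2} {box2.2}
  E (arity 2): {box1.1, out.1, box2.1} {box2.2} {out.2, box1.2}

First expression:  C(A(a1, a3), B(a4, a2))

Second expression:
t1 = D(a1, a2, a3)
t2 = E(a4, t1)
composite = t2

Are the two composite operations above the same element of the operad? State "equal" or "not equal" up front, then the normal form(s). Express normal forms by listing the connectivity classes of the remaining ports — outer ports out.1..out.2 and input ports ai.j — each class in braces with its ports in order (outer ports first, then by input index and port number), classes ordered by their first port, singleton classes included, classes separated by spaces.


The first composite normalizes to {out.1, out.2} {a1.1, a3.1, a3.2} {a1.2, a2.1, a2.2, a4.1} {a4.2}
The second composite normalizes to {out.1, a1.2, a4.1} {out.2, a4.2} {a1.1, a2.1, a3.1, a3.2} {a2.2}
They disagree, so not equal.

not equal — first {out.1, out.2} {a1.1, a3.1, a3.2} {a1.2, a2.1, a2.2, a4.1} {a4.2}, second {out.1, a1.2, a4.1} {out.2, a4.2} {a1.1, a2.1, a3.1, a3.2} {a2.2}
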